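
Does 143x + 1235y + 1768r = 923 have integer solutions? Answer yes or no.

yes

gcd(1235, 143) = 13.
gcd(13, 1768) = 13.
13 divides 923, so integer solutions exist.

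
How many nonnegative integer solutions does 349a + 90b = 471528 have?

15

gcd(349, 90):
  349 = 3*90 + 79
  90 = 1*79 + 11
  79 = 7*11 + 2
  11 = 5*2 + 1
  2 = 2*1
so gcd(349, 90) = 1.
Back-substitute for Bézout coefficients:
  1 = 11 - 5*2
  ... = 349*(-41) + 90*(159)
Scale by 471528: one solution is (-19332648, 74972952). Reduce a mod 90: (72, 4960).
General: a = 72 + 90t, b = 4960 - 349t.
a ≥ 0 ⇒ t ≥ 0; b ≥ 0 ⇒ t ≤ 14. So t ∈ [0, 14]: 15 solutions.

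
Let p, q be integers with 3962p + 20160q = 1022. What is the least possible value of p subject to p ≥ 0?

331

gcd(20160, 3962):
  20160 = 5×3962 + 350
  3962 = 11×350 + 112
  350 = 3×112 + 14
  112 = 8×14
so gcd(20160, 3962) = 14.
14 divides 1022, so solutions exist.
Back-substitute for Bézout coefficients:
  14 = 350 - 3×112
  ... = 3962×(-173) + 20160×(34)
Scale by 1022/14 = 73: (p₀, q₀) = (-12629, 2482).
General solution: p = -12629 + 1440t, q = 2482 - 283t for integer t.
p ≥ 0: smallest is -12629 mod 1440 = 331 (at t = 9), with q = -65.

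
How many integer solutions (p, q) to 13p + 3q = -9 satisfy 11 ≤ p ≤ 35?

gcd(13, 3) = 1.
By Bézout, 13·(1) + 3·(-4) = 1.
Particular solution: (0, -3).
General solution: p = 0 + 3t, q = -3 - 13t for integer t.
11 ≤ 0 + 3t ≤ 35 gives t ∈ [4, 11], which is 8 values.

8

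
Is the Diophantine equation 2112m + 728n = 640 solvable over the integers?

gcd(2112, 728) = 8.
8 divides 640, so integer solutions exist.

yes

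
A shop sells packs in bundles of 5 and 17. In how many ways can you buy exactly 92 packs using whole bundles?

1

Need nonnegative integers with 5j + 17k = 92.
gcd(5, 17) = 1, and 5·(7) + 17·(-2) = 1.
So (j₀, k₀) = (644, -184); general j = 644 + 17t, k = -184 - 5t.
j ≥ 0 ⇒ t ≥ -37; k ≥ 0 ⇒ t ≤ -37. That's 1 value of t.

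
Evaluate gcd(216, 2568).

gcd(2568, 216):
  2568 = 11×216 + 192
  216 = 1×192 + 24
  192 = 8×24
so gcd(2568, 216) = 24.

24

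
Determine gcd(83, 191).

gcd(191, 83):
  191 = 2×83 + 25
  83 = 3×25 + 8
  25 = 3×8 + 1
  8 = 8×1
so gcd(191, 83) = 1.

1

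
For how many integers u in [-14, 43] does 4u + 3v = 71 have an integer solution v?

gcd(4, 3) = 1  (4 = 1×3 + 1, 3 = 3×1).
Back-substituting, 4×(1) + 3×(-1) = 1.
Scale by 71: particular solution (71, -71); reduce u mod 3: (2, 21).
General solution: u = 2 + 3t, v = 21 - 4t for integer t.
-14 ≤ 2 + 3t ≤ 43 gives t ∈ [-5, 13], which is 19 values.

19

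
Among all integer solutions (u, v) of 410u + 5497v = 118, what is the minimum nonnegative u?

4237

gcd(5497, 410):
  5497 = 13×410 + 167
  410 = 2×167 + 76
  167 = 2×76 + 15
  76 = 5×15 + 1
  15 = 15×1
so gcd(5497, 410) = 1.
1 divides 118, so solutions exist.
Back-substitute for Bézout coefficients:
  1 = 76 - 5×15
  ... = 410×(362) + 5497×(-27)
Scale by 118/1 = 118: (u₀, v₀) = (42716, -3186).
General solution: u = 42716 + 5497t, v = -3186 - 410t for integer t.
u ≥ 0: smallest is 42716 mod 5497 = 4237 (at t = -7), with v = -316.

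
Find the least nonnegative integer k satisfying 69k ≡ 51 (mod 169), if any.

133

gcd(169, 69):
  169 = 2·69 + 31
  69 = 2·31 + 7
  31 = 4·7 + 3
  7 = 2·3 + 1
  3 = 3·1
so gcd(169, 69) = 1.
1 divides 51, so solutions exist.
Back-substitute for Bézout coefficients:
  1 = 7 - 2·3
  ... = 69·(49) + 169·(-20)
So 69·(49) ≡ 1 (mod 169); multiply by 51: k ≡ 2499 (mod 169).
Smallest nonnegative: k = 2499 mod 169 = 133.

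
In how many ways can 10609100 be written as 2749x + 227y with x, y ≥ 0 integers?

gcd(2749, 227):
  2749 = 12×227 + 25
  227 = 9×25 + 2
  25 = 12×2 + 1
  2 = 2×1
so gcd(2749, 227) = 1.
Back-substitute for Bézout coefficients:
  1 = 25 - 12×2
  ... = 2749×(109) + 227×(-1320)
Scale by 10609100: one solution is (1156391900, -14004012000). Reduce x mod 227: (101, 45513).
General: x = 101 + 227t, y = 45513 - 2749t.
x ≥ 0 ⇒ t ≥ 0; y ≥ 0 ⇒ t ≤ 16. So t ∈ [0, 16]: 17 solutions.

17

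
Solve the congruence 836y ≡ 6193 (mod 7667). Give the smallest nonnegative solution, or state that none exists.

gcd(7667, 836) = 11  (7667 = 9·836 + 143, 836 = 5·143 + 121, 143 = 1·121 + 22, 121 = 5·22 + 11, 22 = 2·11).
11 divides 6193, so solutions exist.
Back-substituting, 836·(321) + 7667·(-35) = 11.
So 836·(321) ≡ 11 (mod 7667); multiply by 563: y ≡ 180723 (mod 697).
Smallest nonnegative: y = 180723 mod 697 = 200.

200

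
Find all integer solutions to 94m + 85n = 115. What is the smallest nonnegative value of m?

60

gcd(94, 85) = 1.
1 divides 115, so solutions exist.
By Bézout, 94*(19) + 85*(-21) = 1.
Scale by 115/1 = 115: (m₀, n₀) = (2185, -2415).
General solution: m = 2185 + 85t, n = -2415 - 94t for integer t.
m ≥ 0: smallest is 2185 mod 85 = 60 (at t = -25), with n = -65.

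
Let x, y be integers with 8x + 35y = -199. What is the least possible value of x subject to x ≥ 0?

32

gcd(35, 8):
  35 = 4*8 + 3
  8 = 2*3 + 2
  3 = 1*2 + 1
  2 = 2*1
so gcd(35, 8) = 1.
1 divides -199, so solutions exist.
Back-substitute for Bézout coefficients:
  1 = 3 - 1*2
  ... = 8*(-13) + 35*(3)
Scale by -199/1 = -199: (x₀, y₀) = (2587, -597).
General solution: x = 2587 + 35t, y = -597 - 8t for integer t.
x ≥ 0: smallest is 2587 mod 35 = 32 (at t = -73), with y = -13.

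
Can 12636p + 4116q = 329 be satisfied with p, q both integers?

gcd(12636, 4116) = 12.
12 does not divide 329 (remainder 5), so no integer solutions.

no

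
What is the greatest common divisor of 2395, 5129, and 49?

1

gcd(5129, 2395):
  5129 = 2·2395 + 339
  2395 = 7·339 + 22
  339 = 15·22 + 9
  22 = 2·9 + 4
  9 = 2·4 + 1
  4 = 4·1
so gcd(5129, 2395) = 1.
gcd(1, 49) = 1.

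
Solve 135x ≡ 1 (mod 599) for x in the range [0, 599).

gcd(599, 135) = 1  (599 = 4*135 + 59, 135 = 2*59 + 17, 59 = 3*17 + 8, 17 = 2*8 + 1, 8 = 8*1).
Back-substituting, 135*(71) + 599*(-16) = 1.
So 135*71 ≡ 1 (mod 599), and 71 mod 599 = 71.

71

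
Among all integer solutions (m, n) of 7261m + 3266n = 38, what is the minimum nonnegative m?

1138

gcd(7261, 3266):
  7261 = 2·3266 + 729
  3266 = 4·729 + 350
  729 = 2·350 + 29
  350 = 12·29 + 2
  29 = 14·2 + 1
  2 = 2·1
so gcd(7261, 3266) = 1.
1 divides 38, so solutions exist.
Back-substitute for Bézout coefficients:
  1 = 29 - 14·2
  ... = 7261·(1577) + 3266·(-3506)
Scale by 38/1 = 38: (m₀, n₀) = (59926, -133228).
General solution: m = 59926 + 3266t, n = -133228 - 7261t for integer t.
m ≥ 0: smallest is 59926 mod 3266 = 1138 (at t = -18), with n = -2530.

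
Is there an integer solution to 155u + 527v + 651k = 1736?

gcd(527, 155) = 31  (527 = 3*155 + 62, 155 = 2*62 + 31, 62 = 2*31).
gcd(31, 651) = 31.
31 divides 1736, so integer solutions exist.

yes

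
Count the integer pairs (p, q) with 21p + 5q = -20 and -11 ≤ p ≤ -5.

2

gcd(21, 5):
  21 = 4×5 + 1
  5 = 5×1
so gcd(21, 5) = 1.
Back-substitute for Bézout coefficients:
  1 = 21 - 4×5
  ... = 21×(1) + 5×(-4)
Scale by -20: particular solution (-20, 80); reduce p mod 5: (0, -4).
General solution: p = 0 + 5t, q = -4 - 21t for integer t.
-11 ≤ 0 + 5t ≤ -5 gives t ∈ [-2, -1], which is 2 values.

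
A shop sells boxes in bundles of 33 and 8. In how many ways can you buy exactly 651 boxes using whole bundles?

Need nonnegative integers with 33j + 8k = 651.
gcd(33, 8) = 1, and 33·(1) + 8·(-4) = 1.
So (j₀, k₀) = (651, -2604); general j = 651 + 8t, k = -2604 - 33t.
j ≥ 0 ⇒ t ≥ -81; k ≥ 0 ⇒ t ≤ -79. That's 3 values of t.

3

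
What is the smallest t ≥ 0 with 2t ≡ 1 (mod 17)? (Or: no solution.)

gcd(17, 2) = 1  (17 = 8*2 + 1, 2 = 2*1).
1 divides 1, so solutions exist.
Back-substituting, 2*(-8) + 17*(1) = 1.
So 2*(-8) ≡ 1 (mod 17); multiply by 1: t ≡ -8 (mod 17).
Smallest nonnegative: t = -8 mod 17 = 9.

9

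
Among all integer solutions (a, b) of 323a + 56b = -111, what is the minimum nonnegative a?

gcd(323, 56) = 1.
1 divides -111, so solutions exist.
By Bézout, 323·(-13) + 56·(75) = 1.
Scale by -111/1 = -111: (a₀, b₀) = (1443, -8325).
General solution: a = 1443 + 56t, b = -8325 - 323t for integer t.
a ≥ 0: smallest is 1443 mod 56 = 43 (at t = -25), with b = -250.

43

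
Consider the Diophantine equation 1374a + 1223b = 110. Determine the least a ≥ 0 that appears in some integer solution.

gcd(1374, 1223) = 1.
1 divides 110, so solutions exist.
By Bézout, 1374·(81) + 1223·(-91) = 1.
Scale by 110/1 = 110: (a₀, b₀) = (8910, -10010).
General solution: a = 8910 + 1223t, b = -10010 - 1374t for integer t.
a ≥ 0: smallest is 8910 mod 1223 = 349 (at t = -7), with b = -392.

349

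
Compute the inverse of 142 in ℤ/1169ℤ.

354

gcd(1169, 142) = 1.
By Bézout, 142*(354) + 1169*(-43) = 1.
So 142*354 ≡ 1 (mod 1169), and 354 mod 1169 = 354.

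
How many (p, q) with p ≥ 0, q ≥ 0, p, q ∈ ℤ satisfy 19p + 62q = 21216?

gcd(62, 19) = 1.
By Bézout, 19*(-13) + 62*(4) = 1.
One solution: (30, 333).
General: p = 30 + 62t, q = 333 - 19t.
p ≥ 0 ⇒ t ≥ 0; q ≥ 0 ⇒ t ≤ 17. So t ∈ [0, 17]: 18 solutions.

18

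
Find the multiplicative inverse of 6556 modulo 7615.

6371

gcd(7615, 6556) = 1.
By Bézout, 6556*(-1244) + 7615*(1071) = 1.
So 6556*-1244 ≡ 1 (mod 7615), and -1244 mod 7615 = 6371.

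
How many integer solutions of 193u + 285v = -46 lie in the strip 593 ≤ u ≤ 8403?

gcd(285, 193) = 1.
By Bézout, 193·(127) + 285·(-86) = 1.
Particular solution: (143, -97).
General solution: u = 143 + 285t, v = -97 - 193t for integer t.
593 ≤ 143 + 285t ≤ 8403 gives t ∈ [2, 28], which is 27 values.

27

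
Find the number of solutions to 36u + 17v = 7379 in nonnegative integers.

12

gcd(36, 17) = 1  (36 = 2×17 + 2, 17 = 8×2 + 1, 2 = 2×1).
Back-substituting, 36×(-8) + 17×(17) = 1.
Scale by 7379: one solution is (-59032, 125443). Reduce u mod 17: (9, 415).
General: u = 9 + 17t, v = 415 - 36t.
u ≥ 0 ⇒ t ≥ 0; v ≥ 0 ⇒ t ≤ 11. So t ∈ [0, 11]: 12 solutions.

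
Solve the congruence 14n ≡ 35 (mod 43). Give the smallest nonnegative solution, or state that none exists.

24

gcd(43, 14) = 1.
1 divides 35, so solutions exist.
By Bézout, 14·(-3) + 43·(1) = 1.
So 14·(-3) ≡ 1 (mod 43); multiply by 35: n ≡ -105 (mod 43).
Smallest nonnegative: n = -105 mod 43 = 24.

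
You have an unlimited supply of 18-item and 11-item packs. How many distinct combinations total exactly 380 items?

2

Need nonnegative integers with 18j + 11k = 380.
gcd(18, 11) = 1, and 18·(-3) + 11·(5) = 1.
So (j₀, k₀) = (-1140, 1900); general j = -1140 + 11t, k = 1900 - 18t.
j ≥ 0 ⇒ t ≥ 104; k ≥ 0 ⇒ t ≤ 105. That's 2 values of t.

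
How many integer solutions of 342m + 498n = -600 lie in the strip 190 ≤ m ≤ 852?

gcd(498, 342) = 6  (498 = 1*342 + 156, 342 = 2*156 + 30, 156 = 5*30 + 6, 30 = 5*6).
Back-substituting, 342*(-16) + 498*(11) = 6.
Scale by -100: particular solution (1600, -1100); reduce m mod 83: (23, -17).
General solution: m = 23 + 83t, n = -17 - 57t for integer t.
190 ≤ 23 + 83t ≤ 852 gives t ∈ [3, 9], which is 7 values.

7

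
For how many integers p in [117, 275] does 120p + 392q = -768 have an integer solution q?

gcd(392, 120) = 8  (392 = 3×120 + 32, 120 = 3×32 + 24, 32 = 1×24 + 8, 24 = 3×8).
Back-substituting, 120×(-13) + 392×(4) = 8.
Scale by -96: particular solution (1248, -384); reduce p mod 49: (23, -9).
General solution: p = 23 + 49t, q = -9 - 15t for integer t.
117 ≤ 23 + 49t ≤ 275 gives t ∈ [2, 5], which is 4 values.

4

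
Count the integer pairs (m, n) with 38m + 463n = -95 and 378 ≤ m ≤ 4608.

9

gcd(463, 38) = 1.
By Bézout, 38*(-134) + 463*(11) = 1.
Particular solution: (229, -19).
General solution: m = 229 + 463t, n = -19 - 38t for integer t.
378 ≤ 229 + 463t ≤ 4608 gives t ∈ [1, 9], which is 9 values.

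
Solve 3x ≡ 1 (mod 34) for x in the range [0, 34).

23

gcd(34, 3):
  34 = 11*3 + 1
  3 = 3*1
so gcd(34, 3) = 1.
Back-substitute for Bézout coefficients:
  1 = 34 - 11*3
  ... = 3*(-11) + 34*(1)
So 3*-11 ≡ 1 (mod 34), and -11 mod 34 = 23.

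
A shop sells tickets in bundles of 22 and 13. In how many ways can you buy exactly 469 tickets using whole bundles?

2

Need nonnegative integers with 22j + 13k = 469.
gcd(22, 13) = 1, and 22·(3) + 13·(-5) = 1.
So (j₀, k₀) = (1407, -2345); general j = 1407 + 13t, k = -2345 - 22t.
j ≥ 0 ⇒ t ≥ -108; k ≥ 0 ⇒ t ≤ -107. That's 2 values of t.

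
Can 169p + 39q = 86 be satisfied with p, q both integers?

no

gcd(169, 39):
  169 = 4·39 + 13
  39 = 3·13
so gcd(169, 39) = 13.
13 does not divide 86 (remainder 8), so no integer solutions.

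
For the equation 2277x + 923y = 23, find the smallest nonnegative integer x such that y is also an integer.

gcd(2277, 923):
  2277 = 2*923 + 431
  923 = 2*431 + 61
  431 = 7*61 + 4
  61 = 15*4 + 1
  4 = 4*1
so gcd(2277, 923) = 1.
1 divides 23, so solutions exist.
Back-substitute for Bézout coefficients:
  1 = 61 - 15*4
  ... = 2277*(-227) + 923*(560)
Scale by 23/1 = 23: (x₀, y₀) = (-5221, 12880).
General solution: x = -5221 + 923t, y = 12880 - 2277t for integer t.
x ≥ 0: smallest is -5221 mod 923 = 317 (at t = 6), with y = -782.

317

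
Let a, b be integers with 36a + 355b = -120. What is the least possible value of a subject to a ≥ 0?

115

gcd(355, 36) = 1  (355 = 9·36 + 31, 36 = 1·31 + 5, 31 = 6·5 + 1, 5 = 5·1).
1 divides -120, so solutions exist.
Back-substituting, 36·(-69) + 355·(7) = 1.
Scale by -120/1 = -120: (a₀, b₀) = (8280, -840).
General solution: a = 8280 + 355t, b = -840 - 36t for integer t.
a ≥ 0: smallest is 8280 mod 355 = 115 (at t = -23), with b = -12.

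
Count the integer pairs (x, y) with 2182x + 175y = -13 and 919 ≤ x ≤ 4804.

23

gcd(2182, 175) = 1  (2182 = 12×175 + 82, 175 = 2×82 + 11, 82 = 7×11 + 5, 11 = 2×5 + 1, 5 = 5×1).
Back-substituting, 2182×(-32) + 175×(399) = 1.
Scale by -13: particular solution (416, -5187); reduce x mod 175: (66, -823).
General solution: x = 66 + 175t, y = -823 - 2182t for integer t.
919 ≤ 66 + 175t ≤ 4804 gives t ∈ [5, 27], which is 23 values.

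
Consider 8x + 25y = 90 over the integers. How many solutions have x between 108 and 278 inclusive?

6

gcd(25, 8):
  25 = 3·8 + 1
  8 = 8·1
so gcd(25, 8) = 1.
Back-substitute for Bézout coefficients:
  1 = 25 - 3·8
  ... = 8·(-3) + 25·(1)
Scale by 90: particular solution (-270, 90); reduce x mod 25: (5, 2).
General solution: x = 5 + 25t, y = 2 - 8t for integer t.
108 ≤ 5 + 25t ≤ 278 gives t ∈ [5, 10], which is 6 values.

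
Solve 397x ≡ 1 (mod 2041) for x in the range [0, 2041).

gcd(2041, 397) = 1  (2041 = 5×397 + 56, 397 = 7×56 + 5, 56 = 11×5 + 1, 5 = 5×1).
Back-substituting, 397×(-401) + 2041×(78) = 1.
So 397×-401 ≡ 1 (mod 2041), and -401 mod 2041 = 1640.

1640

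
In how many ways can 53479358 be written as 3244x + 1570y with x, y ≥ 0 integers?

21

gcd(3244, 1570):
  3244 = 2·1570 + 104
  1570 = 15·104 + 10
  104 = 10·10 + 4
  10 = 2·4 + 2
  4 = 2·2
so gcd(3244, 1570) = 2.
Back-substitute for Bézout coefficients:
  2 = 10 - 2·4
  ... = 3244·(-317) + 1570·(655)
Scale by 26739679: one solution is (-8476478243, 17514489745). Reduce x mod 785: (427, 33181).
General: x = 427 + 785t, y = 33181 - 1622t.
x ≥ 0 ⇒ t ≥ 0; y ≥ 0 ⇒ t ≤ 20. So t ∈ [0, 20]: 21 solutions.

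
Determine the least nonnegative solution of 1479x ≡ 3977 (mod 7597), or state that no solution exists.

gcd(7597, 1479) = 1.
1 divides 3977, so solutions exist.
By Bézout, 1479*(-3272) + 7597*(637) = 1.
So 1479*(-3272) ≡ 1 (mod 7597); multiply by 3977: x ≡ -13012744 (mod 7597).
Smallest nonnegative: x = -13012744 mod 7597 = 917.

917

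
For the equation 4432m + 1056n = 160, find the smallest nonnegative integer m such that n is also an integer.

gcd(4432, 1056) = 16  (4432 = 4·1056 + 208, 1056 = 5·208 + 16, 208 = 13·16).
16 divides 160, so solutions exist.
Back-substituting, 4432·(-5) + 1056·(21) = 16.
Scale by 160/16 = 10: (m₀, n₀) = (-50, 210).
General solution: m = -50 + 66t, n = 210 - 277t for integer t.
m ≥ 0: smallest is -50 mod 66 = 16 (at t = 1), with n = -67.

16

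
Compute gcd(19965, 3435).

15

gcd(19965, 3435):
  19965 = 5·3435 + 2790
  3435 = 1·2790 + 645
  2790 = 4·645 + 210
  645 = 3·210 + 15
  210 = 14·15
so gcd(19965, 3435) = 15.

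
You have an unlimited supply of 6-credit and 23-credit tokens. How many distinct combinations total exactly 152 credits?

Need nonnegative integers with 6j + 23k = 152.
gcd(6, 23) = 1, and 6·(4) + 23·(-1) = 1.
So (j₀, k₀) = (608, -152); general j = 608 + 23t, k = -152 - 6t.
j ≥ 0 ⇒ t ≥ -26; k ≥ 0 ⇒ t ≤ -26. That's 1 value of t.

1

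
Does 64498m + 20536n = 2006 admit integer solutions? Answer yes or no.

yes

gcd(64498, 20536):
  64498 = 3×20536 + 2890
  20536 = 7×2890 + 306
  2890 = 9×306 + 136
  306 = 2×136 + 34
  136 = 4×34
so gcd(64498, 20536) = 34.
34 divides 2006, so integer solutions exist.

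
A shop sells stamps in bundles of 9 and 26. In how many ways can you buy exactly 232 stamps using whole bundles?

Need nonnegative integers with 9j + 26k = 232.
gcd(9, 26) = 1, and 9·(3) + 26·(-1) = 1.
So (j₀, k₀) = (696, -232); general j = 696 + 26t, k = -232 - 9t.
j ≥ 0 ⇒ t ≥ -26; k ≥ 0 ⇒ t ≤ -26. That's 1 value of t.

1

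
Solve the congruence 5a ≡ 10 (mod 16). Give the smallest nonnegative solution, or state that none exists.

gcd(16, 5):
  16 = 3*5 + 1
  5 = 5*1
so gcd(16, 5) = 1.
1 divides 10, so solutions exist.
Back-substitute for Bézout coefficients:
  1 = 16 - 3*5
  ... = 5*(-3) + 16*(1)
So 5*(-3) ≡ 1 (mod 16); multiply by 10: a ≡ -30 (mod 16).
Smallest nonnegative: a = -30 mod 16 = 2.

2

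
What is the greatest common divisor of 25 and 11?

gcd(25, 11):
  25 = 2×11 + 3
  11 = 3×3 + 2
  3 = 1×2 + 1
  2 = 2×1
so gcd(25, 11) = 1.

1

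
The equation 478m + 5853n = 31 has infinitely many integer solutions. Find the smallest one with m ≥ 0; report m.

4249

gcd(5853, 478) = 1.
1 divides 31, so solutions exist.
By Bézout, 478×(-1751) + 5853×(143) = 1.
Scale by 31/1 = 31: (m₀, n₀) = (-54281, 4433).
General solution: m = -54281 + 5853t, n = 4433 - 478t for integer t.
m ≥ 0: smallest is -54281 mod 5853 = 4249 (at t = 10), with n = -347.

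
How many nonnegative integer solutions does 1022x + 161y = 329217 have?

gcd(1022, 161):
  1022 = 6*161 + 56
  161 = 2*56 + 49
  56 = 1*49 + 7
  49 = 7*7
so gcd(1022, 161) = 7.
Back-substitute for Bézout coefficients:
  7 = 56 - 1*49
  ... = 1022*(3) + 161*(-19)
Scale by 47031: one solution is (141093, -893589). Reduce x mod 23: (11, 1975).
General: x = 11 + 23t, y = 1975 - 146t.
x ≥ 0 ⇒ t ≥ 0; y ≥ 0 ⇒ t ≤ 13. So t ∈ [0, 13]: 14 solutions.

14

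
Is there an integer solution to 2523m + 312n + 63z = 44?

no

gcd(2523, 312) = 3.
gcd(3, 63) = 3.
3 does not divide 44 (remainder 2), so no integer solutions.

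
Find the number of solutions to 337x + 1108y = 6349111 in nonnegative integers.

gcd(1108, 337) = 1.
By Bézout, 337×(217) + 1108×(-66) = 1.
One solution: (83, 5705).
General: x = 83 + 1108t, y = 5705 - 337t.
x ≥ 0 ⇒ t ≥ 0; y ≥ 0 ⇒ t ≤ 16. So t ∈ [0, 16]: 17 solutions.

17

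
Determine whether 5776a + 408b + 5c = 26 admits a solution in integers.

gcd(5776, 408) = 8  (5776 = 14×408 + 64, 408 = 6×64 + 24, 64 = 2×24 + 16, 24 = 1×16 + 8, 16 = 2×8).
gcd(8, 5) = 1.
1 divides 26, so integer solutions exist.

yes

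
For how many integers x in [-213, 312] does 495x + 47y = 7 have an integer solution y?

gcd(495, 47) = 1  (495 = 10*47 + 25, 47 = 1*25 + 22, 25 = 1*22 + 3, 22 = 7*3 + 1, 3 = 3*1).
Back-substituting, 495*(-15) + 47*(158) = 1.
Scale by 7: particular solution (-105, 1106); reduce x mod 47: (36, -379).
General solution: x = 36 + 47t, y = -379 - 495t for integer t.
-213 ≤ 36 + 47t ≤ 312 gives t ∈ [-5, 5], which is 11 values.

11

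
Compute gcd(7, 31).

1

gcd(31, 7):
  31 = 4*7 + 3
  7 = 2*3 + 1
  3 = 3*1
so gcd(31, 7) = 1.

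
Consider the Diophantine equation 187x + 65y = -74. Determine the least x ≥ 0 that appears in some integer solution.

gcd(187, 65) = 1.
1 divides -74, so solutions exist.
By Bézout, 187*(8) + 65*(-23) = 1.
Scale by -74/1 = -74: (x₀, y₀) = (-592, 1702).
General solution: x = -592 + 65t, y = 1702 - 187t for integer t.
x ≥ 0: smallest is -592 mod 65 = 58 (at t = 10), with y = -168.

58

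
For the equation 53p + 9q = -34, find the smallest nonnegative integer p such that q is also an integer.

gcd(53, 9):
  53 = 5×9 + 8
  9 = 1×8 + 1
  8 = 8×1
so gcd(53, 9) = 1.
1 divides -34, so solutions exist.
Back-substitute for Bézout coefficients:
  1 = 9 - 1×8
  ... = 53×(-1) + 9×(6)
Scale by -34/1 = -34: (p₀, q₀) = (34, -204).
General solution: p = 34 + 9t, q = -204 - 53t for integer t.
p ≥ 0: smallest is 34 mod 9 = 7 (at t = -3), with q = -45.

7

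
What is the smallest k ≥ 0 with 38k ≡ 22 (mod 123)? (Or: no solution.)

gcd(123, 38) = 1  (123 = 3×38 + 9, 38 = 4×9 + 2, 9 = 4×2 + 1, 2 = 2×1).
1 divides 22, so solutions exist.
Back-substituting, 38×(-55) + 123×(17) = 1.
So 38×(-55) ≡ 1 (mod 123); multiply by 22: k ≡ -1210 (mod 123).
Smallest nonnegative: k = -1210 mod 123 = 20.

20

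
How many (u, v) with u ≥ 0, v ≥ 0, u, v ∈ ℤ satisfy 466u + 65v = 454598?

gcd(466, 65) = 1.
By Bézout, 466*(6) + 65*(-43) = 1.
One solution: (58, 6578).
General: u = 58 + 65t, v = 6578 - 466t.
u ≥ 0 ⇒ t ≥ 0; v ≥ 0 ⇒ t ≤ 14. So t ∈ [0, 14]: 15 solutions.

15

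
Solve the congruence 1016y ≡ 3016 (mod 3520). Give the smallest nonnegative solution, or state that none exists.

gcd(3520, 1016):
  3520 = 3·1016 + 472
  1016 = 2·472 + 72
  472 = 6·72 + 40
  72 = 1·40 + 32
  40 = 1·32 + 8
  32 = 4·8
so gcd(3520, 1016) = 8.
8 divides 3016, so solutions exist.
Back-substitute for Bézout coefficients:
  8 = 40 - 1·32
  ... = 1016·(-97) + 3520·(28)
So 1016·(-97) ≡ 8 (mod 3520); multiply by 377: y ≡ -36569 (mod 440).
Smallest nonnegative: y = -36569 mod 440 = 391.

391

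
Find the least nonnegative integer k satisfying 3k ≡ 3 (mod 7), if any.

1

gcd(7, 3):
  7 = 2×3 + 1
  3 = 3×1
so gcd(7, 3) = 1.
1 divides 3, so solutions exist.
Back-substitute for Bézout coefficients:
  1 = 7 - 2×3
  ... = 3×(-2) + 7×(1)
So 3×(-2) ≡ 1 (mod 7); multiply by 3: k ≡ -6 (mod 7).
Smallest nonnegative: k = -6 mod 7 = 1.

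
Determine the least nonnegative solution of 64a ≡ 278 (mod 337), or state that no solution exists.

gcd(337, 64) = 1.
1 divides 278, so solutions exist.
By Bézout, 64*(79) + 337*(-15) = 1.
So 64*(79) ≡ 1 (mod 337); multiply by 278: a ≡ 21962 (mod 337).
Smallest nonnegative: a = 21962 mod 337 = 57.

57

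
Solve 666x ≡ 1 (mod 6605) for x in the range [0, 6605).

1081

gcd(6605, 666) = 1  (6605 = 9·666 + 611, 666 = 1·611 + 55, 611 = 11·55 + 6, 55 = 9·6 + 1, 6 = 6·1).
Back-substituting, 666·(1081) + 6605·(-109) = 1.
So 666·1081 ≡ 1 (mod 6605), and 1081 mod 6605 = 1081.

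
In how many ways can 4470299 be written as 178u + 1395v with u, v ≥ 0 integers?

gcd(1395, 178) = 1.
By Bézout, 178·(337) + 1395·(-43) = 1.
One solution: (968, 3081).
General: u = 968 + 1395t, v = 3081 - 178t.
u ≥ 0 ⇒ t ≥ 0; v ≥ 0 ⇒ t ≤ 17. So t ∈ [0, 17]: 18 solutions.

18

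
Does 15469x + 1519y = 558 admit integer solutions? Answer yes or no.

yes

gcd(15469, 1519) = 31  (15469 = 10*1519 + 279, 1519 = 5*279 + 124, 279 = 2*124 + 31, 124 = 4*31).
31 divides 558, so integer solutions exist.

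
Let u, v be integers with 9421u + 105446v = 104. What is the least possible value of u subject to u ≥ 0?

91444

gcd(105446, 9421):
  105446 = 11*9421 + 1815
  9421 = 5*1815 + 346
  1815 = 5*346 + 85
  346 = 4*85 + 6
  85 = 14*6 + 1
  6 = 6*1
so gcd(105446, 9421) = 1.
1 divides 104, so solutions exist.
Back-substitute for Bézout coefficients:
  1 = 85 - 14*6
  ... = 9421*(-17371) + 105446*(1552)
Scale by 104/1 = 104: (u₀, v₀) = (-1806584, 161408).
General solution: u = -1806584 + 105446t, v = 161408 - 9421t for integer t.
u ≥ 0: smallest is -1806584 mod 105446 = 91444 (at t = 18), with v = -8170.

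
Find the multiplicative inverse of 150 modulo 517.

162

gcd(517, 150) = 1.
By Bézout, 150×(162) + 517×(-47) = 1.
So 150×162 ≡ 1 (mod 517), and 162 mod 517 = 162.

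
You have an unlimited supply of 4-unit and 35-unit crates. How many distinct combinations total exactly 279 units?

2

Need nonnegative integers with 4j + 35k = 279.
gcd(4, 35) = 1, and 4·(9) + 35·(-1) = 1.
So (j₀, k₀) = (2511, -279); general j = 2511 + 35t, k = -279 - 4t.
j ≥ 0 ⇒ t ≥ -71; k ≥ 0 ⇒ t ≤ -70. That's 2 values of t.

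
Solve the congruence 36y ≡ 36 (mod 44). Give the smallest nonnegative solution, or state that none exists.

gcd(44, 36):
  44 = 1*36 + 8
  36 = 4*8 + 4
  8 = 2*4
so gcd(44, 36) = 4.
4 divides 36, so solutions exist.
Back-substitute for Bézout coefficients:
  4 = 36 - 4*8
  ... = 36*(5) + 44*(-4)
So 36*(5) ≡ 4 (mod 44); multiply by 9: y ≡ 45 (mod 11).
Smallest nonnegative: y = 45 mod 11 = 1.

1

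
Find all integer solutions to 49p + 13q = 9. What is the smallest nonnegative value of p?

gcd(49, 13):
  49 = 3*13 + 10
  13 = 1*10 + 3
  10 = 3*3 + 1
  3 = 3*1
so gcd(49, 13) = 1.
1 divides 9, so solutions exist.
Back-substitute for Bézout coefficients:
  1 = 10 - 3*3
  ... = 49*(4) + 13*(-15)
Scale by 9/1 = 9: (p₀, q₀) = (36, -135).
General solution: p = 36 + 13t, q = -135 - 49t for integer t.
p ≥ 0: smallest is 36 mod 13 = 10 (at t = -2), with q = -37.

10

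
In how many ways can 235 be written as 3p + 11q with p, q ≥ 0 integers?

7

gcd(11, 3) = 1  (11 = 3*3 + 2, 3 = 1*2 + 1, 2 = 2*1).
Back-substituting, 3*(4) + 11*(-1) = 1.
Scale by 235: one solution is (940, -235). Reduce p mod 11: (5, 20).
General: p = 5 + 11t, q = 20 - 3t.
p ≥ 0 ⇒ t ≥ 0; q ≥ 0 ⇒ t ≤ 6. So t ∈ [0, 6]: 7 solutions.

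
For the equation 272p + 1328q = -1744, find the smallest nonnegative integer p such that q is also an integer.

gcd(1328, 272):
  1328 = 4·272 + 240
  272 = 1·240 + 32
  240 = 7·32 + 16
  32 = 2·16
so gcd(1328, 272) = 16.
16 divides -1744, so solutions exist.
Back-substitute for Bézout coefficients:
  16 = 240 - 7·32
  ... = 272·(-39) + 1328·(8)
Scale by -1744/16 = -109: (p₀, q₀) = (4251, -872).
General solution: p = 4251 + 83t, q = -872 - 17t for integer t.
p ≥ 0: smallest is 4251 mod 83 = 18 (at t = -51), with q = -5.

18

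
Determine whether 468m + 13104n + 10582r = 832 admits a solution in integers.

gcd(13104, 468):
  13104 = 28*468
so gcd(13104, 468) = 468.
gcd(468, 10582) = 26.
26 divides 832, so integer solutions exist.

yes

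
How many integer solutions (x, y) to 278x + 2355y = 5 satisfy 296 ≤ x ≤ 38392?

gcd(2355, 278):
  2355 = 8·278 + 131
  278 = 2·131 + 16
  131 = 8·16 + 3
  16 = 5·3 + 1
  3 = 3·1
so gcd(2355, 278) = 1.
Back-substitute for Bézout coefficients:
  1 = 16 - 5·3
  ... = 278·(737) + 2355·(-87)
Scale by 5: particular solution (3685, -435); reduce x mod 2355: (1330, -157).
General solution: x = 1330 + 2355t, y = -157 - 278t for integer t.
296 ≤ 1330 + 2355t ≤ 38392 gives t ∈ [0, 15], which is 16 values.

16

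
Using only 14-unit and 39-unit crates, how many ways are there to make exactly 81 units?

Need nonnegative integers with 14j + 39k = 81.
gcd(14, 39) = 1, and 14·(14) + 39·(-5) = 1.
So (j₀, k₀) = (1134, -405); general j = 1134 + 39t, k = -405 - 14t.
j ≥ 0 ⇒ t ≥ -29; k ≥ 0 ⇒ t ≤ -29. That's 1 value of t.

1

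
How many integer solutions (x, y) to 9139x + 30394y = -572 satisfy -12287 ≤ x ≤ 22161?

gcd(30394, 9139) = 13  (30394 = 3×9139 + 2977, 9139 = 3×2977 + 208, 2977 = 14×208 + 65, 208 = 3×65 + 13, 65 = 5×13).
Back-substituting, 9139×(439) + 30394×(-132) = 13.
Scale by -44: particular solution (-19316, 5808); reduce x mod 2338: (1726, -519).
General solution: x = 1726 + 2338t, y = -519 - 703t for integer t.
-12287 ≤ 1726 + 2338t ≤ 22161 gives t ∈ [-5, 8], which is 14 values.

14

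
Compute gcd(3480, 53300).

20

gcd(53300, 3480) = 20  (53300 = 15*3480 + 1100, 3480 = 3*1100 + 180, 1100 = 6*180 + 20, 180 = 9*20).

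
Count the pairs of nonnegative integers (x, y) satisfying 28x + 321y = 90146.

10

gcd(321, 28) = 1  (321 = 11×28 + 13, 28 = 2×13 + 2, 13 = 6×2 + 1, 2 = 2×1).
Back-substituting, 28×(-149) + 321×(13) = 1.
Scale by 90146: one solution is (-13431754, 1171898). Reduce x mod 321: (170, 266).
General: x = 170 + 321t, y = 266 - 28t.
x ≥ 0 ⇒ t ≥ 0; y ≥ 0 ⇒ t ≤ 9. So t ∈ [0, 9]: 10 solutions.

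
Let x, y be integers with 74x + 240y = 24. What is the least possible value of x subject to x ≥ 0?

36

gcd(240, 74):
  240 = 3×74 + 18
  74 = 4×18 + 2
  18 = 9×2
so gcd(240, 74) = 2.
2 divides 24, so solutions exist.
Back-substitute for Bézout coefficients:
  2 = 74 - 4×18
  ... = 74×(13) + 240×(-4)
Scale by 24/2 = 12: (x₀, y₀) = (156, -48).
General solution: x = 156 + 120t, y = -48 - 37t for integer t.
x ≥ 0: smallest is 156 mod 120 = 36 (at t = -1), with y = -11.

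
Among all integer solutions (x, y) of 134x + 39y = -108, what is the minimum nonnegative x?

12

gcd(134, 39):
  134 = 3·39 + 17
  39 = 2·17 + 5
  17 = 3·5 + 2
  5 = 2·2 + 1
  2 = 2·1
so gcd(134, 39) = 1.
1 divides -108, so solutions exist.
Back-substitute for Bézout coefficients:
  1 = 5 - 2·2
  ... = 134·(-16) + 39·(55)
Scale by -108/1 = -108: (x₀, y₀) = (1728, -5940).
General solution: x = 1728 + 39t, y = -5940 - 134t for integer t.
x ≥ 0: smallest is 1728 mod 39 = 12 (at t = -44), with y = -44.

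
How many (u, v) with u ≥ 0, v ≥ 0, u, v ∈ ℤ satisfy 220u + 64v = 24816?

gcd(220, 64):
  220 = 3*64 + 28
  64 = 2*28 + 8
  28 = 3*8 + 4
  8 = 2*4
so gcd(220, 64) = 4.
Back-substitute for Bézout coefficients:
  4 = 28 - 3*8
  ... = 220*(7) + 64*(-24)
Scale by 6204: one solution is (43428, -148896). Reduce u mod 16: (4, 374).
General: u = 4 + 16t, v = 374 - 55t.
u ≥ 0 ⇒ t ≥ 0; v ≥ 0 ⇒ t ≤ 6. So t ∈ [0, 6]: 7 solutions.

7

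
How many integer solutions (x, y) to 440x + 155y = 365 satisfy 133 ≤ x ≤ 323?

6

gcd(440, 155) = 5.
By Bézout, 440·(6) + 155·(-17) = 5.
Particular solution: (4, -9).
General solution: x = 4 + 31t, y = -9 - 88t for integer t.
133 ≤ 4 + 31t ≤ 323 gives t ∈ [5, 10], which is 6 values.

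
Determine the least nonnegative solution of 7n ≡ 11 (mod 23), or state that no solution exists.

18

gcd(23, 7) = 1  (23 = 3*7 + 2, 7 = 3*2 + 1, 2 = 2*1).
1 divides 11, so solutions exist.
Back-substituting, 7*(10) + 23*(-3) = 1.
So 7*(10) ≡ 1 (mod 23); multiply by 11: n ≡ 110 (mod 23).
Smallest nonnegative: n = 110 mod 23 = 18.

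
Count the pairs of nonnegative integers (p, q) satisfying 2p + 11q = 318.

gcd(11, 2):
  11 = 5×2 + 1
  2 = 2×1
so gcd(11, 2) = 1.
Back-substitute for Bézout coefficients:
  1 = 11 - 5×2
  ... = 2×(-5) + 11×(1)
Scale by 318: one solution is (-1590, 318). Reduce p mod 11: (5, 28).
General: p = 5 + 11t, q = 28 - 2t.
p ≥ 0 ⇒ t ≥ 0; q ≥ 0 ⇒ t ≤ 14. So t ∈ [0, 14]: 15 solutions.

15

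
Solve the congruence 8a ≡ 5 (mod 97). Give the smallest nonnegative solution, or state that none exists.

gcd(97, 8) = 1.
1 divides 5, so solutions exist.
By Bézout, 8×(-12) + 97×(1) = 1.
So 8×(-12) ≡ 1 (mod 97); multiply by 5: a ≡ -60 (mod 97).
Smallest nonnegative: a = -60 mod 97 = 37.

37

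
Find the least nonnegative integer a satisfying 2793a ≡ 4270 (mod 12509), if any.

gcd(12509, 2793) = 7  (12509 = 4·2793 + 1337, 2793 = 2·1337 + 119, 1337 = 11·119 + 28, 119 = 4·28 + 7, 28 = 4·7).
7 divides 4270, so solutions exist.
Back-substituting, 2793·(421) + 12509·(-94) = 7.
So 2793·(421) ≡ 7 (mod 12509); multiply by 610: a ≡ 256810 (mod 1787).
Smallest nonnegative: a = 256810 mod 1787 = 1269.

1269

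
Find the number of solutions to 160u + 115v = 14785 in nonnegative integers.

4

gcd(160, 115) = 5  (160 = 1×115 + 45, 115 = 2×45 + 25, 45 = 1×25 + 20, 25 = 1×20 + 5, 20 = 4×5).
Back-substituting, 160×(-5) + 115×(7) = 5.
Scale by 2957: one solution is (-14785, 20699). Reduce u mod 23: (4, 123).
General: u = 4 + 23t, v = 123 - 32t.
u ≥ 0 ⇒ t ≥ 0; v ≥ 0 ⇒ t ≤ 3. So t ∈ [0, 3]: 4 solutions.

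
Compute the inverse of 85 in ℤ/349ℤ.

gcd(349, 85):
  349 = 4·85 + 9
  85 = 9·9 + 4
  9 = 2·4 + 1
  4 = 4·1
so gcd(349, 85) = 1.
Back-substitute for Bézout coefficients:
  1 = 9 - 2·4
  ... = 85·(-78) + 349·(19)
So 85·-78 ≡ 1 (mod 349), and -78 mod 349 = 271.

271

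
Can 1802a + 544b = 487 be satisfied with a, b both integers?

gcd(1802, 544) = 34.
34 does not divide 487 (remainder 11), so no integer solutions.

no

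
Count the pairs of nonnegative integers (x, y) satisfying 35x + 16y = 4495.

gcd(35, 16) = 1  (35 = 2×16 + 3, 16 = 5×3 + 1, 3 = 3×1).
Back-substituting, 35×(-5) + 16×(11) = 1.
Scale by 4495: one solution is (-22475, 49445). Reduce x mod 16: (5, 270).
General: x = 5 + 16t, y = 270 - 35t.
x ≥ 0 ⇒ t ≥ 0; y ≥ 0 ⇒ t ≤ 7. So t ∈ [0, 7]: 8 solutions.

8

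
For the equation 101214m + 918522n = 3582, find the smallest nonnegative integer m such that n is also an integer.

gcd(918522, 101214) = 18.
18 divides 3582, so solutions exist.
By Bézout, 101214·(-9311) + 918522·(1026) = 18.
Scale by 3582/18 = 199: (m₀, n₀) = (-1852889, 204174).
General solution: m = -1852889 + 51029t, n = 204174 - 5623t for integer t.
m ≥ 0: smallest is -1852889 mod 51029 = 35184 (at t = 37), with n = -3877.

35184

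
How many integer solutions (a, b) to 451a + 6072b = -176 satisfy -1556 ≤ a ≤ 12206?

25

gcd(6072, 451) = 11  (6072 = 13×451 + 209, 451 = 2×209 + 33, 209 = 6×33 + 11, 33 = 3×11).
Back-substituting, 451×(-175) + 6072×(13) = 11.
Scale by -16: particular solution (2800, -208); reduce a mod 552: (40, -3).
General solution: a = 40 + 552t, b = -3 - 41t for integer t.
-1556 ≤ 40 + 552t ≤ 12206 gives t ∈ [-2, 22], which is 25 values.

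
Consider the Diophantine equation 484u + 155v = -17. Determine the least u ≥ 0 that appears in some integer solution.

97

gcd(484, 155) = 1.
1 divides -17, so solutions exist.
By Bézout, 484*(49) + 155*(-153) = 1.
Scale by -17/1 = -17: (u₀, v₀) = (-833, 2601).
General solution: u = -833 + 155t, v = 2601 - 484t for integer t.
u ≥ 0: smallest is -833 mod 155 = 97 (at t = 6), with v = -303.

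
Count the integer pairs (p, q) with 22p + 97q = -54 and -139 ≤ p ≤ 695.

8

gcd(97, 22) = 1.
By Bézout, 22×(-22) + 97×(5) = 1.
Particular solution: (24, -6).
General solution: p = 24 + 97t, q = -6 - 22t for integer t.
-139 ≤ 24 + 97t ≤ 695 gives t ∈ [-1, 6], which is 8 values.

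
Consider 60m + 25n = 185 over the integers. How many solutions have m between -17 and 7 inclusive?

5

gcd(60, 25):
  60 = 2·25 + 10
  25 = 2·10 + 5
  10 = 2·5
so gcd(60, 25) = 5.
Back-substitute for Bézout coefficients:
  5 = 25 - 2·10
  ... = 60·(-2) + 25·(5)
Scale by 37: particular solution (-74, 185); reduce m mod 5: (1, 5).
General solution: m = 1 + 5t, n = 5 - 12t for integer t.
-17 ≤ 1 + 5t ≤ 7 gives t ∈ [-3, 1], which is 5 values.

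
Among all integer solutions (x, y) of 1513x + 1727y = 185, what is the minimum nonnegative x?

1250

gcd(1727, 1513) = 1.
1 divides 185, so solutions exist.
By Bézout, 1513×(-460) + 1727×(403) = 1.
Scale by 185/1 = 185: (x₀, y₀) = (-85100, 74555).
General solution: x = -85100 + 1727t, y = 74555 - 1513t for integer t.
x ≥ 0: smallest is -85100 mod 1727 = 1250 (at t = 50), with y = -1095.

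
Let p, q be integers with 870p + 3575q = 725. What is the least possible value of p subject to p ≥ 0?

120

gcd(3575, 870) = 5  (3575 = 4·870 + 95, 870 = 9·95 + 15, 95 = 6·15 + 5, 15 = 3·5).
5 divides 725, so solutions exist.
Back-substituting, 870·(-226) + 3575·(55) = 5.
Scale by 725/5 = 145: (p₀, q₀) = (-32770, 7975).
General solution: p = -32770 + 715t, q = 7975 - 174t for integer t.
p ≥ 0: smallest is -32770 mod 715 = 120 (at t = 46), with q = -29.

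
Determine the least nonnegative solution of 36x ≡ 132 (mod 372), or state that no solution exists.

14

gcd(372, 36) = 12.
12 divides 132, so solutions exist.
By Bézout, 36×(-10) + 372×(1) = 12.
So 36×(-10) ≡ 12 (mod 372); multiply by 11: x ≡ -110 (mod 31).
Smallest nonnegative: x = -110 mod 31 = 14.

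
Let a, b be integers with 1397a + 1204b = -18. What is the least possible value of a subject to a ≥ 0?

1154

gcd(1397, 1204):
  1397 = 1×1204 + 193
  1204 = 6×193 + 46
  193 = 4×46 + 9
  46 = 5×9 + 1
  9 = 9×1
so gcd(1397, 1204) = 1.
1 divides -18, so solutions exist.
Back-substitute for Bézout coefficients:
  1 = 46 - 5×9
  ... = 1397×(-131) + 1204×(152)
Scale by -18/1 = -18: (a₀, b₀) = (2358, -2736).
General solution: a = 2358 + 1204t, b = -2736 - 1397t for integer t.
a ≥ 0: smallest is 2358 mod 1204 = 1154 (at t = -1), with b = -1339.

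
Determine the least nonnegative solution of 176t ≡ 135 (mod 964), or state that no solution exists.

gcd(964, 176) = 4.
4 does not divide 135, so the congruence has no solution.

no solution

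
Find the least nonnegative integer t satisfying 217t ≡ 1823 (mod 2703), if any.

gcd(2703, 217) = 1.
1 divides 1823, so solutions exist.
By Bézout, 217×(-710) + 2703×(57) = 1.
So 217×(-710) ≡ 1 (mod 2703); multiply by 1823: t ≡ -1294330 (mod 2703).
Smallest nonnegative: t = -1294330 mod 2703 = 407.

407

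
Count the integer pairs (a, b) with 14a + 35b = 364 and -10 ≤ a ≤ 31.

gcd(35, 14) = 7  (35 = 2·14 + 7, 14 = 2·7).
Back-substituting, 14·(-2) + 35·(1) = 7.
Scale by 52: particular solution (-104, 52); reduce a mod 5: (1, 10).
General solution: a = 1 + 5t, b = 10 - 2t for integer t.
-10 ≤ 1 + 5t ≤ 31 gives t ∈ [-2, 6], which is 9 values.

9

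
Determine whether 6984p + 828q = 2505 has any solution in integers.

no

gcd(6984, 828) = 36  (6984 = 8*828 + 360, 828 = 2*360 + 108, 360 = 3*108 + 36, 108 = 3*36).
36 does not divide 2505 (remainder 21), so no integer solutions.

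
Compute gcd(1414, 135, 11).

gcd(1414, 135):
  1414 = 10*135 + 64
  135 = 2*64 + 7
  64 = 9*7 + 1
  7 = 7*1
so gcd(1414, 135) = 1.
gcd(1, 11) = 1.

1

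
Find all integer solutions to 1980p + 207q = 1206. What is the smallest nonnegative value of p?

5

gcd(1980, 207):
  1980 = 9×207 + 117
  207 = 1×117 + 90
  117 = 1×90 + 27
  90 = 3×27 + 9
  27 = 3×9
so gcd(1980, 207) = 9.
9 divides 1206, so solutions exist.
Back-substitute for Bézout coefficients:
  9 = 90 - 3×27
  ... = 1980×(-7) + 207×(67)
Scale by 1206/9 = 134: (p₀, q₀) = (-938, 8978).
General solution: p = -938 + 23t, q = 8978 - 220t for integer t.
p ≥ 0: smallest is -938 mod 23 = 5 (at t = 41), with q = -42.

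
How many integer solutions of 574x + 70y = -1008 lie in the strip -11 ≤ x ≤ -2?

2

gcd(574, 70) = 14.
By Bézout, 574*(1) + 70*(-8) = 14.
Particular solution: (3, -39).
General solution: x = 3 + 5t, y = -39 - 41t for integer t.
-11 ≤ 3 + 5t ≤ -2 gives t ∈ [-2, -1], which is 2 values.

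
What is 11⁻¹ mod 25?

gcd(25, 11) = 1.
By Bézout, 11·(-9) + 25·(4) = 1.
So 11·-9 ≡ 1 (mod 25), and -9 mod 25 = 16.

16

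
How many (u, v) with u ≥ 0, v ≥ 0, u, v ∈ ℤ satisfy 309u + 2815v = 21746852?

gcd(2815, 309):
  2815 = 9×309 + 34
  309 = 9×34 + 3
  34 = 11×3 + 1
  3 = 3×1
so gcd(2815, 309) = 1.
Back-substitute for Bézout coefficients:
  1 = 34 - 11×3
  ... = 309×(-911) + 2815×(100)
Scale by 21746852: one solution is (-19811382172, 2174685200). Reduce u mod 2815: (2308, 7472).
General: u = 2308 + 2815t, v = 7472 - 309t.
u ≥ 0 ⇒ t ≥ 0; v ≥ 0 ⇒ t ≤ 24. So t ∈ [0, 24]: 25 solutions.

25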